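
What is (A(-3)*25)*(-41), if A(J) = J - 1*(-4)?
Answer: -1025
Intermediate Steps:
A(J) = 4 + J (A(J) = J + 4 = 4 + J)
(A(-3)*25)*(-41) = ((4 - 3)*25)*(-41) = (1*25)*(-41) = 25*(-41) = -1025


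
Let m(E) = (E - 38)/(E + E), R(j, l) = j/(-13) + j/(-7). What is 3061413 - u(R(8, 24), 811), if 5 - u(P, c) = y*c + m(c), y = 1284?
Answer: 6654632077/1622 ≈ 4.1027e+6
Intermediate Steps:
R(j, l) = -20*j/91 (R(j, l) = j*(-1/13) + j*(-1/7) = -j/13 - j/7 = -20*j/91)
m(E) = (-38 + E)/(2*E) (m(E) = (-38 + E)/((2*E)) = (-38 + E)*(1/(2*E)) = (-38 + E)/(2*E))
u(P, c) = 5 - 1284*c - (-38 + c)/(2*c) (u(P, c) = 5 - (1284*c + (-38 + c)/(2*c)) = 5 + (-1284*c - (-38 + c)/(2*c)) = 5 - 1284*c - (-38 + c)/(2*c))
3061413 - u(R(8, 24), 811) = 3061413 - (9/2 - 1284*811 + 19/811) = 3061413 - (9/2 - 1041324 + 19*(1/811)) = 3061413 - (9/2 - 1041324 + 19/811) = 3061413 - 1*(-1689020191/1622) = 3061413 + 1689020191/1622 = 6654632077/1622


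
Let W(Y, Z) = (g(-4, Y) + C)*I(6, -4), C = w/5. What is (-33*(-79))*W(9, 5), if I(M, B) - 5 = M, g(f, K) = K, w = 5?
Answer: 286770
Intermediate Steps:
C = 1 (C = 5/5 = 5*(⅕) = 1)
I(M, B) = 5 + M
W(Y, Z) = 11 + 11*Y (W(Y, Z) = (Y + 1)*(5 + 6) = (1 + Y)*11 = 11 + 11*Y)
(-33*(-79))*W(9, 5) = (-33*(-79))*(11 + 11*9) = 2607*(11 + 99) = 2607*110 = 286770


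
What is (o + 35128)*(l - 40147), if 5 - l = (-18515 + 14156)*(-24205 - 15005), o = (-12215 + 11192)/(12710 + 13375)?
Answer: -52216556086577308/8695 ≈ -6.0054e+12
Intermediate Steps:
o = -341/8695 (o = -1023/26085 = -1023*1/26085 = -341/8695 ≈ -0.039218)
l = -170916385 (l = 5 - (-18515 + 14156)*(-24205 - 15005) = 5 - (-4359)*(-39210) = 5 - 1*170916390 = 5 - 170916390 = -170916385)
(o + 35128)*(l - 40147) = (-341/8695 + 35128)*(-170916385 - 40147) = (305437619/8695)*(-170956532) = -52216556086577308/8695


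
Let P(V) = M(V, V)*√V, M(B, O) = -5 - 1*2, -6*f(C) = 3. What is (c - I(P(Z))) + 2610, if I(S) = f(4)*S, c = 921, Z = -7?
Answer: 3531 - 7*I*√7/2 ≈ 3531.0 - 9.2601*I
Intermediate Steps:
f(C) = -½ (f(C) = -⅙*3 = -½)
M(B, O) = -7 (M(B, O) = -5 - 2 = -7)
P(V) = -7*√V
I(S) = -S/2
(c - I(P(Z))) + 2610 = (921 - (-1)*(-7*I*√7)/2) + 2610 = (921 - 7*I*√7/2) + 2610 = 3531 - 7*I*√7/2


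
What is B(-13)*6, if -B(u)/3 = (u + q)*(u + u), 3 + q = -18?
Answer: -15912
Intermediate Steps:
q = -21 (q = -3 - 18 = -21)
B(u) = -6*u*(-21 + u) (B(u) = -3*(u - 21)*(u + u) = -3*(-21 + u)*2*u = -6*u*(-21 + u))
B(-13)*6 = (6*(-13)*(21 - 1*(-13)))*6 = (6*(-13)*(21 + 13))*6 = (6*(-13)*34)*6 = -2652*6 = -15912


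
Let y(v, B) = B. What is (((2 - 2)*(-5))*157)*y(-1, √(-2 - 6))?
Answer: 0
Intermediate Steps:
(((2 - 2)*(-5))*157)*y(-1, √(-2 - 6)) = (((2 - 2)*(-5))*157)*√(-2 - 6) = ((0*(-5))*157)*√(-8) = (0*157)*(2*I*√2) = 0*(2*I*√2) = 0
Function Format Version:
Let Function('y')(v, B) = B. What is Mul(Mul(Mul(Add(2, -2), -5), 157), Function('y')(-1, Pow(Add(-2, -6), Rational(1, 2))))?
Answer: 0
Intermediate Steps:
Mul(Mul(Mul(Add(2, -2), -5), 157), Function('y')(-1, Pow(Add(-2, -6), Rational(1, 2)))) = Mul(Mul(Mul(Add(2, -2), -5), 157), Pow(Add(-2, -6), Rational(1, 2))) = Mul(Mul(Mul(0, -5), 157), Pow(-8, Rational(1, 2))) = Mul(Mul(0, 157), Mul(2, I, Pow(2, Rational(1, 2)))) = Mul(0, Mul(2, I, Pow(2, Rational(1, 2)))) = 0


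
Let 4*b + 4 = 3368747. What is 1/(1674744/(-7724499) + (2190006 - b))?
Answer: 10299332/13881645998081 ≈ 7.4194e-7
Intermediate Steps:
b = 3368743/4 (b = -1 + (¼)*3368747 = -1 + 3368747/4 = 3368743/4 ≈ 8.4219e+5)
1/(1674744/(-7724499) + (2190006 - b)) = 1/(1674744/(-7724499) + (2190006 - 1*3368743/4)) = 1/(1674744*(-1/7724499) + (2190006 - 3368743/4)) = 1/(-558248/2574833 + 5391281/4) = 1/(13881645998081/10299332) = 10299332/13881645998081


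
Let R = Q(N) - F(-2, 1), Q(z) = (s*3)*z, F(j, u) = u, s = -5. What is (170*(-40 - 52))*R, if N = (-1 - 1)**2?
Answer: 954040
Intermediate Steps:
N = 4 (N = (-2)**2 = 4)
Q(z) = -15*z (Q(z) = (-5*3)*z = -15*z)
R = -61 (R = -15*4 - 1*1 = -60 - 1 = -61)
(170*(-40 - 52))*R = (170*(-40 - 52))*(-61) = (170*(-92))*(-61) = -15640*(-61) = 954040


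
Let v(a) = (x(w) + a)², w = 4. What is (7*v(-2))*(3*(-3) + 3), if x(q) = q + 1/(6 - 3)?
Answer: -686/3 ≈ -228.67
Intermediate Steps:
x(q) = ⅓ + q (x(q) = q + 1/3 = q + ⅓ = ⅓ + q)
v(a) = (13/3 + a)² (v(a) = ((⅓ + 4) + a)² = (13/3 + a)²)
(7*v(-2))*(3*(-3) + 3) = (7*((13 + 3*(-2))²/9))*(3*(-3) + 3) = (7*((13 - 6)²/9))*(-9 + 3) = (7*((⅑)*7²))*(-6) = (7*((⅑)*49))*(-6) = (7*(49/9))*(-6) = (343/9)*(-6) = -686/3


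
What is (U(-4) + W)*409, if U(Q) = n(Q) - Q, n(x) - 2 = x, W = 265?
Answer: 109203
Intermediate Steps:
n(x) = 2 + x
U(Q) = 2 (U(Q) = (2 + Q) - Q = 2)
(U(-4) + W)*409 = (2 + 265)*409 = 267*409 = 109203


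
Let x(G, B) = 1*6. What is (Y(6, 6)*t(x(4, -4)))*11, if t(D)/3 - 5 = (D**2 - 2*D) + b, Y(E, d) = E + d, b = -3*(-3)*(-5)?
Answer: -6336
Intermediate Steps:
x(G, B) = 6
b = -45 (b = 9*(-5) = -45)
t(D) = -120 - 6*D + 3*D**2 (t(D) = 15 + 3*((D**2 - 2*D) - 45) = 15 + 3*(-45 + D**2 - 2*D) = 15 + (-135 - 6*D + 3*D**2) = -120 - 6*D + 3*D**2)
(Y(6, 6)*t(x(4, -4)))*11 = ((6 + 6)*(-120 - 6*6 + 3*6**2))*11 = (12*(-120 - 36 + 3*36))*11 = (12*(-120 - 36 + 108))*11 = (12*(-48))*11 = -576*11 = -6336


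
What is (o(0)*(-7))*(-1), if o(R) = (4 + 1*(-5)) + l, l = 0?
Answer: -7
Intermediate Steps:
o(R) = -1 (o(R) = (4 + 1*(-5)) + 0 = (4 - 5) + 0 = -1 + 0 = -1)
(o(0)*(-7))*(-1) = -1*(-7)*(-1) = 7*(-1) = -7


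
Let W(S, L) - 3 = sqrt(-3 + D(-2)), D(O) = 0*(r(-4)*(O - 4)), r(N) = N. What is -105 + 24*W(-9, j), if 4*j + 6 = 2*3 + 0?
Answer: -33 + 24*I*sqrt(3) ≈ -33.0 + 41.569*I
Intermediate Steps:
j = 0 (j = -3/2 + (2*3 + 0)/4 = -3/2 + (6 + 0)/4 = -3/2 + (1/4)*6 = -3/2 + 3/2 = 0)
D(O) = 0 (D(O) = 0*(-4*(O - 4)) = 0*(-4*(-4 + O)) = 0*(16 - 4*O) = 0)
W(S, L) = 3 + I*sqrt(3) (W(S, L) = 3 + sqrt(-3 + 0) = 3 + sqrt(-3) = 3 + I*sqrt(3))
-105 + 24*W(-9, j) = -105 + 24*(3 + I*sqrt(3)) = -105 + (72 + 24*I*sqrt(3)) = -33 + 24*I*sqrt(3)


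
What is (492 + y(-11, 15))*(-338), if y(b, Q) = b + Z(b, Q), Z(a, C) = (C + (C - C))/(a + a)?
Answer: -1785823/11 ≈ -1.6235e+5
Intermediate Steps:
Z(a, C) = C/(2*a) (Z(a, C) = (C + 0)/((2*a)) = C*(1/(2*a)) = C/(2*a))
y(b, Q) = b + Q/(2*b)
(492 + y(-11, 15))*(-338) = (492 + (-11 + (1/2)*15/(-11)))*(-338) = (492 + (-11 + (1/2)*15*(-1/11)))*(-338) = (492 + (-11 - 15/22))*(-338) = (492 - 257/22)*(-338) = (10567/22)*(-338) = -1785823/11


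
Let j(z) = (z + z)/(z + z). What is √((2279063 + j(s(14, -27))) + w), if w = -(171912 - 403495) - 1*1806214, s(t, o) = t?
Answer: √704433 ≈ 839.30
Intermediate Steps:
j(z) = 1 (j(z) = (2*z)/((2*z)) = (2*z)*(1/(2*z)) = 1)
w = -1574631 (w = -1*(-231583) - 1806214 = 231583 - 1806214 = -1574631)
√((2279063 + j(s(14, -27))) + w) = √((2279063 + 1) - 1574631) = √(2279064 - 1574631) = √704433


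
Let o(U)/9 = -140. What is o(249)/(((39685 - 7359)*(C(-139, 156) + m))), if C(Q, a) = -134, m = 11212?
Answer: -45/12789551 ≈ -3.5185e-6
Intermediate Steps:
o(U) = -1260 (o(U) = 9*(-140) = -1260)
o(249)/(((39685 - 7359)*(C(-139, 156) + m))) = -1260*1/((-134 + 11212)*(39685 - 7359)) = -1260/(32326*11078) = -1260/358107428 = -1260*1/358107428 = -45/12789551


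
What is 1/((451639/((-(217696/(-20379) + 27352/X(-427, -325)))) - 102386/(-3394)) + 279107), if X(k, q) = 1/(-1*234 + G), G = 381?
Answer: 139049675703160/38813916896250190003 ≈ 3.5825e-6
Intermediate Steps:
X(k, q) = 1/147 (X(k, q) = 1/(-1*234 + 381) = 1/(-234 + 381) = 1/147)
1/((451639/((-(217696/(-20379) + 27352/X(-427, -325)))) - 102386/(-3394)) + 279107) = 1/((451639/((-(217696/(-20379) + 27352/(1/147)))) - 102386/(-3394)) + 279107) = 1/((451639/((-(217696*(-1/20379) + 27352*147))) - 102386*(-1/3394)) + 279107) = 1/((451639/((-(-217696/20379 + 4020744))) + 51193/1697) + 279107) = 1/((451639/((-1*81938524280/20379)) + 51193/1697) + 279107) = 1/((451639/(-81938524280/20379) + 51193/1697) + 279107) = 1/((451639*(-20379/81938524280) + 51193/1697) + 279107) = 1/((-9203951181/81938524280 + 51193/1697) + 279107) = 1/(4179059768311883/139049675703160 + 279107) = 1/(38813916896250190003/139049675703160) = 139049675703160/38813916896250190003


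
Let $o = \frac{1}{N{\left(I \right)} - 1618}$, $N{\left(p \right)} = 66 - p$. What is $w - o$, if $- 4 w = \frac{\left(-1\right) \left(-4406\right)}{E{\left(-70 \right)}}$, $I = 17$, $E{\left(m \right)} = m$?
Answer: $\frac{3456647}{219660} \approx 15.736$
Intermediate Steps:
$o = - \frac{1}{1569}$ ($o = \frac{1}{\left(66 - 17\right) - 1618} = \frac{1}{49 - 1618} = \frac{1}{-1569} = - \frac{1}{1569} \approx -0.00063735$)
$w = \frac{2203}{140}$ ($w = - \frac{\left(-1\right) \left(-4406\right) \frac{1}{-70}}{4} = - \frac{4406 \left(- \frac{1}{70}\right)}{4} = \left(- \frac{1}{4}\right) \left(- \frac{2203}{35}\right) = \frac{2203}{140} \approx 15.736$)
$w - o = \frac{2203}{140} - - \frac{1}{1569} = \frac{2203}{140} + \frac{1}{1569} = \frac{3456647}{219660}$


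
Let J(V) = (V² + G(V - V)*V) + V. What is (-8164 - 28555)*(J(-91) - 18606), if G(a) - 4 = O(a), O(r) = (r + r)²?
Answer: 395830820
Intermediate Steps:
O(r) = 4*r² (O(r) = (2*r)² = 4*r²)
G(a) = 4 + 4*a²
J(V) = V² + 5*V (J(V) = (V² + (4 + 4*(V - V)²)*V) + V = (V² + (4 + 4*0²)*V) + V = (V² + (4 + 4*0)*V) + V = (V² + (4 + 0)*V) + V = (V² + 4*V) + V = V² + 5*V)
(-8164 - 28555)*(J(-91) - 18606) = (-8164 - 28555)*(-91*(5 - 91) - 18606) = -36719*(-91*(-86) - 18606) = -36719*(7826 - 18606) = -36719*(-10780) = 395830820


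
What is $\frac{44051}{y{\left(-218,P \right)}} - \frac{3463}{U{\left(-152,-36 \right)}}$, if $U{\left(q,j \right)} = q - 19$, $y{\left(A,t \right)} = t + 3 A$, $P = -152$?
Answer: $- \frac{152953}{4446} \approx -34.402$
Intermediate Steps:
$U{\left(q,j \right)} = -19 + q$
$\frac{44051}{y{\left(-218,P \right)}} - \frac{3463}{U{\left(-152,-36 \right)}} = \frac{44051}{-152 + 3 \left(-218\right)} - \frac{3463}{-19 - 152} = \frac{44051}{-152 - 654} - \frac{3463}{-171} = \frac{44051}{-806} - - \frac{3463}{171} = 44051 \left(- \frac{1}{806}\right) + \frac{3463}{171} = - \frac{1421}{26} + \frac{3463}{171} = - \frac{152953}{4446}$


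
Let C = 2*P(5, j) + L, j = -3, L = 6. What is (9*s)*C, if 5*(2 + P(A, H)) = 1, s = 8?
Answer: 864/5 ≈ 172.80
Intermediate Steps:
P(A, H) = -9/5 (P(A, H) = -2 + (1/5)*1 = -2 + 1/5 = -9/5)
C = 12/5 (C = 2*(-9/5) + 6 = -18/5 + 6 = 12/5 ≈ 2.4000)
(9*s)*C = (9*8)*(12/5) = 72*(12/5) = 864/5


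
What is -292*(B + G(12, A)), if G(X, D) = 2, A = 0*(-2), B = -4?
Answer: 584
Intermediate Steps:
A = 0
-292*(B + G(12, A)) = -292*(-4 + 2) = -292*(-2) = 584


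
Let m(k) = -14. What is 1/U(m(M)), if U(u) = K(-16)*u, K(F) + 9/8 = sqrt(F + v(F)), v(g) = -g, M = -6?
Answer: 4/63 ≈ 0.063492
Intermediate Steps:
K(F) = -9/8 (K(F) = -9/8 + sqrt(F - F) = -9/8 + sqrt(0) = -9/8 + 0 = -9/8)
U(u) = -9*u/8
1/U(m(M)) = 1/(-9/8*(-14)) = 1/(63/4) = 4/63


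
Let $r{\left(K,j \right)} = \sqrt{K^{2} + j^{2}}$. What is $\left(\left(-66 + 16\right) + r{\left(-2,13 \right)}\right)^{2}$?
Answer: $\left(-50 + \sqrt{173}\right)^{2} \approx 1357.7$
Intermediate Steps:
$\left(\left(-66 + 16\right) + r{\left(-2,13 \right)}\right)^{2} = \left(\left(-66 + 16\right) + \sqrt{\left(-2\right)^{2} + 13^{2}}\right)^{2} = \left(-50 + \sqrt{4 + 169}\right)^{2} = \left(-50 + \sqrt{173}\right)^{2}$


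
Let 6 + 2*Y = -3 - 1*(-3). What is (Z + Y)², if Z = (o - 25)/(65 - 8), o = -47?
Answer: 6561/361 ≈ 18.174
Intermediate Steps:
Y = -3 (Y = -3 + (-3 - 1*(-3))/2 = -3 + (-3 + 3)/2 = -3 + (½)*0 = -3 + 0 = -3)
Z = -24/19 (Z = (-47 - 25)/(65 - 8) = -72/57 = -72*1/57 = -24/19 ≈ -1.2632)
(Z + Y)² = (-24/19 - 3)² = (-81/19)² = 6561/361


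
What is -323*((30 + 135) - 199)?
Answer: 10982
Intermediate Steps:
-323*((30 + 135) - 199) = -323*(165 - 199) = -323*(-34) = 10982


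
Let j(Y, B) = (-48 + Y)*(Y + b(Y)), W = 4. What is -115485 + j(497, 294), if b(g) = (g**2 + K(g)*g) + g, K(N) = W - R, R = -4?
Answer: 113023086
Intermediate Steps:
K(N) = 8 (K(N) = 4 - 1*(-4) = 4 + 4 = 8)
b(g) = g**2 + 9*g (b(g) = (g**2 + 8*g) + g = g**2 + 9*g)
j(Y, B) = (-48 + Y)*(Y + Y*(9 + Y))
-115485 + j(497, 294) = -115485 + 497*(-480 + 497**2 - 38*497) = -115485 + 497*(-480 + 247009 - 18886) = -115485 + 497*227643 = -115485 + 113138571 = 113023086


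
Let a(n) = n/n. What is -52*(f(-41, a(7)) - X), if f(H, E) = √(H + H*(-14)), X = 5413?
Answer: 281476 - 52*√533 ≈ 2.8028e+5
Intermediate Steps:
a(n) = 1
f(H, E) = √13*√(-H) (f(H, E) = √(H - 14*H) = √(-13*H) = √13*√(-H))
-52*(f(-41, a(7)) - X) = -52*(√13*√(-1*(-41)) - 1*5413) = -52*(√13*√41 - 5413) = -52*(√533 - 5413) = -52*(-5413 + √533) = 281476 - 52*√533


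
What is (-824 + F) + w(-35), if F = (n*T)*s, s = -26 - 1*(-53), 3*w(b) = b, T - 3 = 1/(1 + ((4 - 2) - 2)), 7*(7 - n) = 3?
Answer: -2645/21 ≈ -125.95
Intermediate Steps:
n = 46/7 (n = 7 - ⅐*3 = 7 - 3/7 = 46/7 ≈ 6.5714)
T = 4 (T = 3 + 1/(1 + ((4 - 2) - 2)) = 3 + 1/(1 + (2 - 2)) = 3 + 1/(1 + 0) = 3 + 1/1 = 3 + 1 = 4)
w(b) = b/3
s = 27 (s = -26 + 53 = 27)
F = 4968/7 (F = ((46/7)*4)*27 = (184/7)*27 = 4968/7 ≈ 709.71)
(-824 + F) + w(-35) = (-824 + 4968/7) + (⅓)*(-35) = -800/7 - 35/3 = -2645/21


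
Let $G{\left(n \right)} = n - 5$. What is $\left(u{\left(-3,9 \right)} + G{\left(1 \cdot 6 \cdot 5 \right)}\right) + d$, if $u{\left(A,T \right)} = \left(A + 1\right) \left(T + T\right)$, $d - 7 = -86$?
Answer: $-90$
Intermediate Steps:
$d = -79$ ($d = 7 - 86 = -79$)
$u{\left(A,T \right)} = 2 T \left(1 + A\right)$ ($u{\left(A,T \right)} = \left(1 + A\right) 2 T = 2 T \left(1 + A\right)$)
$G{\left(n \right)} = -5 + n$
$\left(u{\left(-3,9 \right)} + G{\left(1 \cdot 6 \cdot 5 \right)}\right) + d = \left(2 \cdot 9 \left(1 - 3\right) - \left(5 - 1 \cdot 6 \cdot 5\right)\right) - 79 = \left(2 \cdot 9 \left(-2\right) + \left(-5 + 6 \cdot 5\right)\right) - 79 = \left(-36 + \left(-5 + 30\right)\right) - 79 = \left(-36 + 25\right) - 79 = -11 - 79 = -90$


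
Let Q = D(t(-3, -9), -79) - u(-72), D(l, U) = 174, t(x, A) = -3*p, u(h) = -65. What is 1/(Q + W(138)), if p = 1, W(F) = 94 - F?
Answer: 1/195 ≈ 0.0051282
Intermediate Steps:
t(x, A) = -3 (t(x, A) = -3*1 = -3)
Q = 239 (Q = 174 - 1*(-65) = 174 + 65 = 239)
1/(Q + W(138)) = 1/(239 + (94 - 1*138)) = 1/(239 + (94 - 138)) = 1/(239 - 44) = 1/195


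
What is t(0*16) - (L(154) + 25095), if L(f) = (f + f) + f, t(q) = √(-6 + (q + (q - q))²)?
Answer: -25557 + I*√6 ≈ -25557.0 + 2.4495*I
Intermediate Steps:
t(q) = √(-6 + q²) (t(q) = √(-6 + (q + 0)²) = √(-6 + q²))
L(f) = 3*f (L(f) = 2*f + f = 3*f)
t(0*16) - (L(154) + 25095) = √(-6 + (0*16)²) - (3*154 + 25095) = √(-6 + 0²) - (462 + 25095) = √(-6 + 0) - 1*25557 = √(-6) - 25557 = I*√6 - 25557 = -25557 + I*√6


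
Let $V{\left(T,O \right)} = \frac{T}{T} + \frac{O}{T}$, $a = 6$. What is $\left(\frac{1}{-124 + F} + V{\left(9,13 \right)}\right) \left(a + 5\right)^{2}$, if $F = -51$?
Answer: $\frac{464761}{1575} \approx 295.09$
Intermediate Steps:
$V{\left(T,O \right)} = 1 + \frac{O}{T}$
$\left(\frac{1}{-124 + F} + V{\left(9,13 \right)}\right) \left(a + 5\right)^{2} = \left(\frac{1}{-124 - 51} + \frac{13 + 9}{9}\right) \left(6 + 5\right)^{2} = \left(\frac{1}{-175} + \frac{1}{9} \cdot 22\right) 11^{2} = \left(- \frac{1}{175} + \frac{22}{9}\right) 121 = \frac{3841}{1575} \cdot 121 = \frac{464761}{1575}$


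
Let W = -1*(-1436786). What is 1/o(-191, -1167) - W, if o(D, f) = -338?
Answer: -485633669/338 ≈ -1.4368e+6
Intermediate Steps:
W = 1436786
1/o(-191, -1167) - W = 1/(-338) - 1*1436786 = -1/338 - 1436786 = -485633669/338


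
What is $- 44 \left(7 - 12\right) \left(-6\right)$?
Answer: $-1320$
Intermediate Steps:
$- 44 \left(7 - 12\right) \left(-6\right) = - 44 \left(-5\right) \left(-6\right) = - \left(-220\right) \left(-6\right) = \left(-1\right) 1320 = -1320$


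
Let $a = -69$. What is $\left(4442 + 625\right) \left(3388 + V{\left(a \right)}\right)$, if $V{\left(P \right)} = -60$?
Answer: $16862976$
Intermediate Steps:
$\left(4442 + 625\right) \left(3388 + V{\left(a \right)}\right) = \left(4442 + 625\right) \left(3388 - 60\right) = 5067 \cdot 3328 = 16862976$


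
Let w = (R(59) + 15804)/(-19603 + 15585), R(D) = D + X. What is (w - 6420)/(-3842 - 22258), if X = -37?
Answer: 314773/1278900 ≈ 0.24613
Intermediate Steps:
R(D) = -37 + D (R(D) = D - 37 = -37 + D)
w = -193/49 (w = ((-37 + 59) + 15804)/(-19603 + 15585) = (22 + 15804)/(-4018) = 15826*(-1/4018) = -193/49 ≈ -3.9388)
(w - 6420)/(-3842 - 22258) = (-193/49 - 6420)/(-3842 - 22258) = -314773/49/(-26100) = -314773/49*(-1/26100) = 314773/1278900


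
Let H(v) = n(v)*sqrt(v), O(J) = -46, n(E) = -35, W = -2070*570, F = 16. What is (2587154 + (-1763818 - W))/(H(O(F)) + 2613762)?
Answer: 2617991066916/3415875924497 + 35056630*I*sqrt(46)/3415875924497 ≈ 0.76642 + 6.9606e-5*I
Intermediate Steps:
W = -1179900
H(v) = -35*sqrt(v)
(2587154 + (-1763818 - W))/(H(O(F)) + 2613762) = (2587154 + (-1763818 - 1*(-1179900)))/(-35*I*sqrt(46) + 2613762) = (2587154 + (-1763818 + 1179900))/(-35*I*sqrt(46) + 2613762) = (2587154 - 583918)/(-35*I*sqrt(46) + 2613762) = 2003236/(2613762 - 35*I*sqrt(46))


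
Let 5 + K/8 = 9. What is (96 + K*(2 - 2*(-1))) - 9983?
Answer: -9759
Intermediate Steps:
K = 32 (K = -40 + 8*9 = -40 + 72 = 32)
(96 + K*(2 - 2*(-1))) - 9983 = (96 + 32*(2 - 2*(-1))) - 9983 = (96 + 32*(2 + 2)) - 9983 = (96 + 32*4) - 9983 = (96 + 128) - 9983 = 224 - 9983 = -9759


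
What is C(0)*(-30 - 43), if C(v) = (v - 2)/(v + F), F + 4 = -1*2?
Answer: -73/3 ≈ -24.333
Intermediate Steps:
F = -6 (F = -4 - 1*2 = -4 - 2 = -6)
C(v) = (-2 + v)/(-6 + v) (C(v) = (v - 2)/(v - 6) = (-2 + v)/(-6 + v))
C(0)*(-30 - 43) = ((-2 + 0)/(-6 + 0))*(-30 - 43) = (-2/(-6))*(-73) = -1/6*(-2)*(-73) = (1/3)*(-73) = -73/3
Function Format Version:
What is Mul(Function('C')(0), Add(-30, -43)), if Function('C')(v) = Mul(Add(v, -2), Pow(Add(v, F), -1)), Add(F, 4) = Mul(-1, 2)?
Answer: Rational(-73, 3) ≈ -24.333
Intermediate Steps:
F = -6 (F = Add(-4, Mul(-1, 2)) = Add(-4, -2) = -6)
Function('C')(v) = Mul(Pow(Add(-6, v), -1), Add(-2, v)) (Function('C')(v) = Mul(Add(v, -2), Pow(Add(v, -6), -1)) = Mul(Add(-2, v), Pow(Add(-6, v), -1)) = Mul(Pow(Add(-6, v), -1), Add(-2, v)))
Mul(Function('C')(0), Add(-30, -43)) = Mul(Mul(Pow(Add(-6, 0), -1), Add(-2, 0)), Add(-30, -43)) = Mul(Mul(Pow(-6, -1), -2), -73) = Mul(Mul(Rational(-1, 6), -2), -73) = Mul(Rational(1, 3), -73) = Rational(-73, 3)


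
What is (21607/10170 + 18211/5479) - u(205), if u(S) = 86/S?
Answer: 11488806947/2284578630 ≈ 5.0289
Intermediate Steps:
(21607/10170 + 18211/5479) - u(205) = (21607/10170 + 18211/5479) - 86/205 = (21607*(1/10170) + 18211*(1/5479)) - 86/205 = (21607/10170 + 18211/5479) - 1*86/205 = 303590623/55721430 - 86/205 = 11488806947/2284578630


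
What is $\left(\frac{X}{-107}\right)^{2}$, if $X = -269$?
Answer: $\frac{72361}{11449} \approx 6.3203$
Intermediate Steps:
$\left(\frac{X}{-107}\right)^{2} = \left(- \frac{269}{-107}\right)^{2} = \left(\left(-269\right) \left(- \frac{1}{107}\right)\right)^{2} = \left(\frac{269}{107}\right)^{2} = \frac{72361}{11449}$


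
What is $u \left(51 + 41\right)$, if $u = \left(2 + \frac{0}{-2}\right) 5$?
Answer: $920$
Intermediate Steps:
$u = 10$ ($u = \left(2 + 0 \left(- \frac{1}{2}\right)\right) 5 = \left(2 + 0\right) 5 = 2 \cdot 5 = 10$)
$u \left(51 + 41\right) = 10 \left(51 + 41\right) = 10 \cdot 92 = 920$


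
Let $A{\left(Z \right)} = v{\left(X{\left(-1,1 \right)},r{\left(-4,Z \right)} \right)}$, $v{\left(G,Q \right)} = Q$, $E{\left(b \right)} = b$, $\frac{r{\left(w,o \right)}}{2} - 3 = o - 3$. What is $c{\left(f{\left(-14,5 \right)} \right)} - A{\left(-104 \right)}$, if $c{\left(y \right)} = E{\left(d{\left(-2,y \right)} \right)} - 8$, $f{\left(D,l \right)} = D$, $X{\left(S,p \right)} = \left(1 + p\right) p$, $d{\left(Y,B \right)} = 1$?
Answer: $201$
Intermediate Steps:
$r{\left(w,o \right)} = 2 o$ ($r{\left(w,o \right)} = 6 + 2 \left(o - 3\right) = 6 + 2 \left(-3 + o\right) = 6 + \left(-6 + 2 o\right) = 2 o$)
$X{\left(S,p \right)} = p \left(1 + p\right)$
$c{\left(y \right)} = -7$ ($c{\left(y \right)} = 1 - 8 = -7$)
$A{\left(Z \right)} = 2 Z$
$c{\left(f{\left(-14,5 \right)} \right)} - A{\left(-104 \right)} = -7 - 2 \left(-104\right) = -7 - -208 = -7 + 208 = 201$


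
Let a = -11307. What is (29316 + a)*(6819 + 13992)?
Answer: 374785299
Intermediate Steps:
(29316 + a)*(6819 + 13992) = (29316 - 11307)*(6819 + 13992) = 18009*20811 = 374785299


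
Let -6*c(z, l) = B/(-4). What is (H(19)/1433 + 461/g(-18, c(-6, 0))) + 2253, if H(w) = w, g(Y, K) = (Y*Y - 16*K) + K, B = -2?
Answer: 4203009420/1864333 ≈ 2254.4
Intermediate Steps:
c(z, l) = -1/12 (c(z, l) = -(-1)/(3*(-4)) = -(-1)*(-1)/(3*4) = -⅙*½ = -1/12)
g(Y, K) = Y² - 15*K (g(Y, K) = (Y² - 16*K) + K = Y² - 15*K)
(H(19)/1433 + 461/g(-18, c(-6, 0))) + 2253 = (19/1433 + 461/((-18)² - 15*(-1/12))) + 2253 = (19*(1/1433) + 461/(324 + 5/4)) + 2253 = (19/1433 + 461/(1301/4)) + 2253 = (19/1433 + 461*(4/1301)) + 2253 = (19/1433 + 1844/1301) + 2253 = 2667171/1864333 + 2253 = 4203009420/1864333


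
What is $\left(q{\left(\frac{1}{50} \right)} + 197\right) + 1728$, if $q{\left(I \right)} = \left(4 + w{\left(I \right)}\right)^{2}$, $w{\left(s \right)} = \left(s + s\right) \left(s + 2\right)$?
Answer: $\frac{3033832701}{1562500} \approx 1941.7$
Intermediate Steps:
$w{\left(s \right)} = 2 s \left(2 + s\right)$
$q{\left(I \right)} = \left(4 + 2 I \left(2 + I\right)\right)^{2}$
$\left(q{\left(\frac{1}{50} \right)} + 197\right) + 1728 = \left(4 \left(2 + \frac{2 + \frac{1}{50}}{50}\right)^{2} + 197\right) + 1728 = \left(4 \left(2 + \frac{1}{50} \cdot \frac{101}{50}\right)^{2} + 197\right) + 1728 = \left(4 \left(2 + \frac{101}{2500}\right)^{2} + 197\right) + 1728 = \left(4 \left(\frac{5101}{2500}\right)^{2} + 197\right) + 1728 = \left(4 \cdot \frac{26020201}{6250000} + 197\right) + 1728 = \left(\frac{26020201}{1562500} + 197\right) + 1728 = \frac{333832701}{1562500} + 1728 = \frac{3033832701}{1562500}$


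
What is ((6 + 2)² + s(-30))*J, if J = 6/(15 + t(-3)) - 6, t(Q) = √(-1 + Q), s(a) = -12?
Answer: -66768/229 - 624*I/229 ≈ -291.56 - 2.7249*I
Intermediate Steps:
J = -6 + 6*(15 - 2*I)/229 (J = 6/(15 + √(-1 - 3)) - 6 = 6/(15 + √(-4)) - 6 = 6/(15 + 2*I) - 6 = ((15 - 2*I)/229)*6 - 6 = 6*(15 - 2*I)/229 - 6 = -6 + 6*(15 - 2*I)/229 ≈ -5.607 - 0.052402*I)
((6 + 2)² + s(-30))*J = ((6 + 2)² - 12)*(-1284/229 - 12*I/229) = (8² - 12)*(-1284/229 - 12*I/229) = (64 - 12)*(-1284/229 - 12*I/229) = 52*(-1284/229 - 12*I/229) = -66768/229 - 624*I/229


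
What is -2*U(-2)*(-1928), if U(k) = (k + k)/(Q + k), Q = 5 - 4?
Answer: 15424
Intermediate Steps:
Q = 1
U(k) = 2*k/(1 + k) (U(k) = (k + k)/(1 + k) = (2*k)/(1 + k) = 2*k/(1 + k))
-2*U(-2)*(-1928) = -4*(-2)/(1 - 2)*(-1928) = -4*(-2)/(-1)*(-1928) = -4*(-2)*(-1)*(-1928) = -2*4*(-1928) = -8*(-1928) = 15424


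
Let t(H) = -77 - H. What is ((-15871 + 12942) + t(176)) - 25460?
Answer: -28642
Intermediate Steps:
((-15871 + 12942) + t(176)) - 25460 = ((-15871 + 12942) + (-77 - 1*176)) - 25460 = (-2929 + (-77 - 176)) - 25460 = (-2929 - 253) - 25460 = -3182 - 25460 = -28642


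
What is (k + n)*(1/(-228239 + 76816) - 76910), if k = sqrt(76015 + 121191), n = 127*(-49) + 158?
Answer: 70632643876515/151423 - 11645942931*sqrt(197206)/151423 ≈ 4.3231e+8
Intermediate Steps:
n = -6065 (n = -6223 + 158 = -6065)
k = sqrt(197206) ≈ 444.08
(k + n)*(1/(-228239 + 76816) - 76910) = (sqrt(197206) - 6065)*(1/(-228239 + 76816) - 76910) = (-6065 + sqrt(197206))*(1/(-151423) - 76910) = (-6065 + sqrt(197206))*(-1/151423 - 76910) = (-6065 + sqrt(197206))*(-11645942931/151423) = 70632643876515/151423 - 11645942931*sqrt(197206)/151423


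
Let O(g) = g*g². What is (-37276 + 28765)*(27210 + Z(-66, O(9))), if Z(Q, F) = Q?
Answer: -231022584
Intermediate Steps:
O(g) = g³
(-37276 + 28765)*(27210 + Z(-66, O(9))) = (-37276 + 28765)*(27210 - 66) = -8511*27144 = -231022584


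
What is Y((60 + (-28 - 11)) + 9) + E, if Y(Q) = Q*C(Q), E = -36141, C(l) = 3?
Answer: -36051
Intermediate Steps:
Y(Q) = 3*Q (Y(Q) = Q*3 = 3*Q)
Y((60 + (-28 - 11)) + 9) + E = 3*((60 + (-28 - 11)) + 9) - 36141 = 3*((60 - 39) + 9) - 36141 = 3*(21 + 9) - 36141 = 3*30 - 36141 = 90 - 36141 = -36051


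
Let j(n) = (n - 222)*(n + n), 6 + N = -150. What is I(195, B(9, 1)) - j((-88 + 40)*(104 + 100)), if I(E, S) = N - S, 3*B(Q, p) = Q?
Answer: -196114335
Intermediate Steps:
N = -156 (N = -6 - 150 = -156)
B(Q, p) = Q/3
I(E, S) = -156 - S
j(n) = 2*n*(-222 + n) (j(n) = (-222 + n)*(2*n) = 2*n*(-222 + n))
I(195, B(9, 1)) - j((-88 + 40)*(104 + 100)) = (-156 - 9/3) - 2*(-88 + 40)*(104 + 100)*(-222 + (-88 + 40)*(104 + 100)) = (-156 - 1*3) - 2*(-48*204)*(-222 - 48*204) = (-156 - 3) - 2*(-9792)*(-222 - 9792) = -159 - 2*(-9792)*(-10014) = -159 - 1*196114176 = -159 - 196114176 = -196114335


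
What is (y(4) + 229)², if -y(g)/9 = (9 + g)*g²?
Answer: 2699449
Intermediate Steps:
y(g) = -9*g²*(9 + g) (y(g) = -9*(9 + g)*g² = -9*g²*(9 + g))
(y(4) + 229)² = (9*4²*(-9 - 1*4) + 229)² = (9*16*(-9 - 4) + 229)² = (9*16*(-13) + 229)² = (-1872 + 229)² = (-1643)² = 2699449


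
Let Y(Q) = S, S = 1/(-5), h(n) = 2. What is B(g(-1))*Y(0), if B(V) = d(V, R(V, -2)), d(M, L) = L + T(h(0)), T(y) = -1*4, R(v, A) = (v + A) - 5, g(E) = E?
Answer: 12/5 ≈ 2.4000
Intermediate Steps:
R(v, A) = -5 + A + v (R(v, A) = (A + v) - 5 = -5 + A + v)
T(y) = -4
S = -1/5 ≈ -0.20000
d(M, L) = -4 + L (d(M, L) = L - 4 = -4 + L)
B(V) = -11 + V (B(V) = -4 + (-5 - 2 + V) = -4 + (-7 + V) = -11 + V)
Y(Q) = -1/5
B(g(-1))*Y(0) = (-11 - 1)*(-1/5) = -12*(-1/5) = 12/5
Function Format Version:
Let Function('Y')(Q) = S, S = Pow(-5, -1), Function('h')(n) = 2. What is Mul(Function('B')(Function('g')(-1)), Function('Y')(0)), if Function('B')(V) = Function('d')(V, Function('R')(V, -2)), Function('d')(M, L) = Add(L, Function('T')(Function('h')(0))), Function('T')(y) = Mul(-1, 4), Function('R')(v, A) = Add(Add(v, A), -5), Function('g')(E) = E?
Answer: Rational(12, 5) ≈ 2.4000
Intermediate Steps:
Function('R')(v, A) = Add(-5, A, v) (Function('R')(v, A) = Add(Add(A, v), -5) = Add(-5, A, v))
Function('T')(y) = -4
S = Rational(-1, 5) ≈ -0.20000
Function('d')(M, L) = Add(-4, L) (Function('d')(M, L) = Add(L, -4) = Add(-4, L))
Function('B')(V) = Add(-11, V) (Function('B')(V) = Add(-4, Add(-5, -2, V)) = Add(-4, Add(-7, V)) = Add(-11, V))
Function('Y')(Q) = Rational(-1, 5)
Mul(Function('B')(Function('g')(-1)), Function('Y')(0)) = Mul(Add(-11, -1), Rational(-1, 5)) = Mul(-12, Rational(-1, 5)) = Rational(12, 5)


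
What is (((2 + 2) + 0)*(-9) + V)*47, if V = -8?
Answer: -2068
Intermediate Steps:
(((2 + 2) + 0)*(-9) + V)*47 = (((2 + 2) + 0)*(-9) - 8)*47 = ((4 + 0)*(-9) - 8)*47 = (4*(-9) - 8)*47 = (-36 - 8)*47 = -44*47 = -2068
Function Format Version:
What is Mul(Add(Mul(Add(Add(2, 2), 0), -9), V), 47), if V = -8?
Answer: -2068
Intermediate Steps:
Mul(Add(Mul(Add(Add(2, 2), 0), -9), V), 47) = Mul(Add(Mul(Add(Add(2, 2), 0), -9), -8), 47) = Mul(Add(Mul(Add(4, 0), -9), -8), 47) = Mul(Add(Mul(4, -9), -8), 47) = Mul(Add(-36, -8), 47) = Mul(-44, 47) = -2068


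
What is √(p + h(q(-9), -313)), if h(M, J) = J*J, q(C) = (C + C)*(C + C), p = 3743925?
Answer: 7*√78406 ≈ 1960.1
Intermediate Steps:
q(C) = 4*C² (q(C) = (2*C)*(2*C) = 4*C²)
h(M, J) = J²
√(p + h(q(-9), -313)) = √(3743925 + (-313)²) = √(3743925 + 97969) = √3841894 = 7*√78406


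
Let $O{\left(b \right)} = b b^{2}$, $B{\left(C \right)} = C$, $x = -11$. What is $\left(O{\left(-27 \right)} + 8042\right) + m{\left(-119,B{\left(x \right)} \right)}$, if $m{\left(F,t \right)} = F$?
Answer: $-11760$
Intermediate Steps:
$O{\left(b \right)} = b^{3}$
$\left(O{\left(-27 \right)} + 8042\right) + m{\left(-119,B{\left(x \right)} \right)} = \left(\left(-27\right)^{3} + 8042\right) - 119 = \left(-19683 + 8042\right) - 119 = -11641 - 119 = -11760$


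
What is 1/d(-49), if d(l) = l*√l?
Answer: I/343 ≈ 0.0029155*I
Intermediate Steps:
d(l) = l^(3/2)
1/d(-49) = 1/((-49)^(3/2)) = 1/(-343*I) = I/343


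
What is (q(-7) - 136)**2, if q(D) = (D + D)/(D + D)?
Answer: 18225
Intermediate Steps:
q(D) = 1 (q(D) = (2*D)/((2*D)) = (2*D)*(1/(2*D)) = 1)
(q(-7) - 136)**2 = (1 - 136)**2 = (-135)**2 = 18225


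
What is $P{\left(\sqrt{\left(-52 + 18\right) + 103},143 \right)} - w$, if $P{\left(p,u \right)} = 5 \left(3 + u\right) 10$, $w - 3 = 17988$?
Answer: $-10691$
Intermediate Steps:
$w = 17991$ ($w = 3 + 17988 = 17991$)
$P{\left(p,u \right)} = 150 + 50 u$ ($P{\left(p,u \right)} = \left(15 + 5 u\right) 10 = 150 + 50 u$)
$P{\left(\sqrt{\left(-52 + 18\right) + 103},143 \right)} - w = \left(150 + 50 \cdot 143\right) - 17991 = \left(150 + 7150\right) - 17991 = 7300 - 17991 = -10691$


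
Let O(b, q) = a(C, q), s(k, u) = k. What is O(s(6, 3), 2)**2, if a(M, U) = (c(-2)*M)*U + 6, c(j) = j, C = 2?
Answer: 4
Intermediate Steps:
a(M, U) = 6 - 2*M*U (a(M, U) = (-2*M)*U + 6 = -2*M*U + 6 = 6 - 2*M*U)
O(b, q) = 6 - 4*q (O(b, q) = 6 - 2*2*q = 6 - 4*q)
O(s(6, 3), 2)**2 = (6 - 4*2)**2 = (6 - 8)**2 = (-2)**2 = 4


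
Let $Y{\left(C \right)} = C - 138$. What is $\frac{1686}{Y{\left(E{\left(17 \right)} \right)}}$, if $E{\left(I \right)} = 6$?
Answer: $- \frac{281}{22} \approx -12.773$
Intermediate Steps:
$Y{\left(C \right)} = -138 + C$ ($Y{\left(C \right)} = C - 138 = -138 + C$)
$\frac{1686}{Y{\left(E{\left(17 \right)} \right)}} = \frac{1686}{-138 + 6} = \frac{1686}{-132} = 1686 \left(- \frac{1}{132}\right) = - \frac{281}{22}$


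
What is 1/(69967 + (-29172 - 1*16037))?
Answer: 1/24758 ≈ 4.0391e-5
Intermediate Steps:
1/(69967 + (-29172 - 1*16037)) = 1/(69967 + (-29172 - 16037)) = 1/(69967 - 45209) = 1/24758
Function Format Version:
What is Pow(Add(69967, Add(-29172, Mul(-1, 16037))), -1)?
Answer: Rational(1, 24758) ≈ 4.0391e-5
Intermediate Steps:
Pow(Add(69967, Add(-29172, Mul(-1, 16037))), -1) = Pow(Add(69967, Add(-29172, -16037)), -1) = Pow(Add(69967, -45209), -1) = Pow(24758, -1) = Rational(1, 24758)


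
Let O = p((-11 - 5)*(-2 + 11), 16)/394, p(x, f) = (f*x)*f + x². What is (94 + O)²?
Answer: 109286116/38809 ≈ 2816.0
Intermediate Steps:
p(x, f) = x² + x*f² (p(x, f) = x*f² + x² = x² + x*f²)
O = -8064/197 (O = (((-11 - 5)*(-2 + 11))*((-11 - 5)*(-2 + 11) + 16²))/394 = ((-16*9)*(-16*9 + 256))*(1/394) = -144*(-144 + 256)*(1/394) = -144*112*(1/394) = -16128*1/394 = -8064/197 ≈ -40.934)
(94 + O)² = (94 - 8064/197)² = (10454/197)² = 109286116/38809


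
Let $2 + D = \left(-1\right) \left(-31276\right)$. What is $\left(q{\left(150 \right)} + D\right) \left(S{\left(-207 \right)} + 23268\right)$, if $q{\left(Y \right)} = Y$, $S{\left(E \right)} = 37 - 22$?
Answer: $731644992$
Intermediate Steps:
$S{\left(E \right)} = 15$
$D = 31274$ ($D = -2 - -31276 = -2 + 31276 = 31274$)
$\left(q{\left(150 \right)} + D\right) \left(S{\left(-207 \right)} + 23268\right) = \left(150 + 31274\right) \left(15 + 23268\right) = 31424 \cdot 23283 = 731644992$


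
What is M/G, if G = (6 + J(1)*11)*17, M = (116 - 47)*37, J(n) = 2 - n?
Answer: 2553/289 ≈ 8.8339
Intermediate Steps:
M = 2553 (M = 69*37 = 2553)
G = 289 (G = (6 + (2 - 1*1)*11)*17 = (6 + (2 - 1)*11)*17 = (6 + 1*11)*17 = (6 + 11)*17 = 17*17 = 289)
M/G = 2553/289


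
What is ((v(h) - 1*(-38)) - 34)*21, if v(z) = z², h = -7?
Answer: 1113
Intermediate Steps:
((v(h) - 1*(-38)) - 34)*21 = (((-7)² - 1*(-38)) - 34)*21 = ((49 + 38) - 34)*21 = (87 - 34)*21 = 53*21 = 1113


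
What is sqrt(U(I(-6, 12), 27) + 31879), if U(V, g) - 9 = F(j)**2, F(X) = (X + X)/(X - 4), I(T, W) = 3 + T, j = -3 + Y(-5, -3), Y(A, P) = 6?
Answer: 2*sqrt(7981) ≈ 178.67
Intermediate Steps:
j = 3 (j = -3 + 6 = 3)
F(X) = 2*X/(-4 + X) (F(X) = (2*X)/(-4 + X) = 2*X/(-4 + X))
U(V, g) = 45 (U(V, g) = 9 + (2*3/(-4 + 3))**2 = 9 + (2*3/(-1))**2 = 9 + (2*3*(-1))**2 = 9 + (-6)**2 = 9 + 36 = 45)
sqrt(U(I(-6, 12), 27) + 31879) = sqrt(45 + 31879) = sqrt(31924) = 2*sqrt(7981)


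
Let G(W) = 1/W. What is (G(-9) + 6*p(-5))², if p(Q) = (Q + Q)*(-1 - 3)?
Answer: 4661281/81 ≈ 57547.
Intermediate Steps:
p(Q) = -8*Q (p(Q) = (2*Q)*(-4) = -8*Q)
(G(-9) + 6*p(-5))² = (1/(-9) + 6*(-8*(-5)))² = (-⅑ + 6*40)² = (-⅑ + 240)² = (2159/9)² = 4661281/81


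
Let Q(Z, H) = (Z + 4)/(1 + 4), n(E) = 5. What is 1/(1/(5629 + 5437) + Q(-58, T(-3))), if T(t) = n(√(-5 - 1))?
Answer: -55330/597559 ≈ -0.092593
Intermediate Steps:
T(t) = 5
Q(Z, H) = ⅘ + Z/5 (Q(Z, H) = (4 + Z)/5 = (4 + Z)*(⅕) = ⅘ + Z/5)
1/(1/(5629 + 5437) + Q(-58, T(-3))) = 1/(1/(5629 + 5437) + (⅘ + (⅕)*(-58))) = 1/(1/11066 + (⅘ - 58/5)) = 1/(1/11066 - 54/5) = 1/(-597559/55330) = -55330/597559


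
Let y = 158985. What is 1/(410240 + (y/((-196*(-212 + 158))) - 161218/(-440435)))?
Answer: 517951560/212492417851043 ≈ 2.4375e-6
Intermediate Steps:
1/(410240 + (y/((-196*(-212 + 158))) - 161218/(-440435))) = 1/(410240 + (158985/((-196*(-212 + 158))) - 161218/(-440435))) = 1/(410240 + (158985/((-196*(-54))) - 161218*(-1/440435))) = 1/(410240 + (158985/10584 + 161218/440435)) = 1/(410240 + (158985*(1/10584) + 161218/440435)) = 1/(410240 + (17665/1176 + 161218/440435)) = 1/(410240 + 7969876643/517951560) = 1/(212492417851043/517951560) = 517951560/212492417851043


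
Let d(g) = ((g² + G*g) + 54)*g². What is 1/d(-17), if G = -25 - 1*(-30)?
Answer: 1/74562 ≈ 1.3412e-5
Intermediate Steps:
G = 5 (G = -25 + 30 = 5)
d(g) = g²*(54 + g² + 5*g) (d(g) = ((g² + 5*g) + 54)*g² = (54 + g² + 5*g)*g² = g²*(54 + g² + 5*g))
1/d(-17) = 1/((-17)²*(54 + (-17)² + 5*(-17))) = 1/(289*(54 + 289 - 85)) = 1/(289*258) = 1/74562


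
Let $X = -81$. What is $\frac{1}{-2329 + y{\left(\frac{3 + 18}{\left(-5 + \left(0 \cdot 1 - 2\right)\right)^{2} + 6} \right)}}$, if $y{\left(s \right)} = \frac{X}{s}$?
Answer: $- \frac{7}{17788} \approx -0.00039352$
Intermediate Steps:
$y{\left(s \right)} = - \frac{81}{s}$
$\frac{1}{-2329 + y{\left(\frac{3 + 18}{\left(-5 + \left(0 \cdot 1 - 2\right)\right)^{2} + 6} \right)}} = \frac{1}{-2329 - \frac{81}{\left(3 + 18\right) \frac{1}{\left(-5 + \left(0 \cdot 1 - 2\right)\right)^{2} + 6}}} = \frac{1}{-2329 - \frac{81}{21 \frac{1}{\left(-5 + \left(0 - 2\right)\right)^{2} + 6}}} = \frac{1}{-2329 - \frac{81}{21 \frac{1}{\left(-5 - 2\right)^{2} + 6}}} = \frac{1}{-2329 - \frac{81}{21 \frac{1}{\left(-7\right)^{2} + 6}}} = \frac{1}{-2329 - \frac{81}{21 \frac{1}{49 + 6}}} = \frac{1}{-2329 - \frac{81}{21 \cdot \frac{1}{55}}} = \frac{1}{-2329 - \frac{81}{\frac{21}{55}}} = \frac{1}{-2329 - \frac{1485}{7}} = \frac{1}{- \frac{17788}{7}} = - \frac{7}{17788}$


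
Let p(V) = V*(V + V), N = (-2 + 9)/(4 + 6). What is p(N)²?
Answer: 2401/2500 ≈ 0.96040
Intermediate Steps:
N = 7/10 ≈ 0.70000
p(V) = 2*V² (p(V) = V*(2*V) = 2*V²)
p(N)² = (2*(7/10)²)² = (2*(49/100))² = (49/50)² = 2401/2500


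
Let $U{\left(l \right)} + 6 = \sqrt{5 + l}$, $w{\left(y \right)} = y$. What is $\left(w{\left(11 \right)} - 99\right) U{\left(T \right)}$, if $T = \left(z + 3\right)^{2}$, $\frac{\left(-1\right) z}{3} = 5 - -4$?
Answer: $528 - 88 \sqrt{581} \approx -1593.1$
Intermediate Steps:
$z = -27$ ($z = - 3 \left(5 - -4\right) = - 3 \left(5 + 4\right) = \left(-3\right) 9 = -27$)
$T = 576$ ($T = \left(-27 + 3\right)^{2} = \left(-24\right)^{2} = 576$)
$U{\left(l \right)} = -6 + \sqrt{5 + l}$
$\left(w{\left(11 \right)} - 99\right) U{\left(T \right)} = \left(11 - 99\right) \left(-6 + \sqrt{5 + 576}\right) = - 88 \left(-6 + \sqrt{581}\right) = 528 - 88 \sqrt{581}$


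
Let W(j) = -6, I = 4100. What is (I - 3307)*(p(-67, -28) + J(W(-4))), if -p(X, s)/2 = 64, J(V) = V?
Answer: -106262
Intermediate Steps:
p(X, s) = -128 (p(X, s) = -2*64 = -128)
(I - 3307)*(p(-67, -28) + J(W(-4))) = (4100 - 3307)*(-128 - 6) = 793*(-134) = -106262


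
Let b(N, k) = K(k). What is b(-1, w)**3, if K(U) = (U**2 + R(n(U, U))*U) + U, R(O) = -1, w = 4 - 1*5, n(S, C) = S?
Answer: 1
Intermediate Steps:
w = -1 (w = 4 - 5 = -1)
K(U) = U**2 (K(U) = (U**2 - U) + U = U**2)
b(N, k) = k**2
b(-1, w)**3 = ((-1)**2)**3 = 1**3 = 1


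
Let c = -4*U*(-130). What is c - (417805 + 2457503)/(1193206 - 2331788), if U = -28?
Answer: -8287439306/569291 ≈ -14557.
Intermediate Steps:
c = -14560 (c = -4*(-28)*(-130) = 112*(-130) = -14560)
c - (417805 + 2457503)/(1193206 - 2331788) = -14560 - (417805 + 2457503)/(1193206 - 2331788) = -14560 - 2875308/(-1138582) = -14560 - 2875308*(-1)/1138582 = -14560 - 1*(-1437654/569291) = -14560 + 1437654/569291 = -8287439306/569291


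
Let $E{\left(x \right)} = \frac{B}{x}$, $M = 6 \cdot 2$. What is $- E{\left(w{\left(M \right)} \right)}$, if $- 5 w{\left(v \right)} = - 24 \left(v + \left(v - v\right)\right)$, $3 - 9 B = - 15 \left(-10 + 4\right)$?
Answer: $\frac{145}{864} \approx 0.16782$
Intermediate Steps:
$B = - \frac{29}{3}$ ($B = \frac{1}{3} - \frac{\left(-15\right) \left(-10 + 4\right)}{9} = \frac{1}{3} - \frac{\left(-15\right) \left(-6\right)}{9} = \frac{1}{3} - 10 = - \frac{29}{3} \approx -9.6667$)
$M = 12$
$w{\left(v \right)} = \frac{24 v}{5}$ ($w{\left(v \right)} = - \frac{\left(-24\right) \left(v + \left(v - v\right)\right)}{5} = - \frac{\left(-24\right) \left(v + 0\right)}{5} = - \frac{\left(-24\right) v}{5} = \frac{24 v}{5}$)
$E{\left(x \right)} = - \frac{29}{3 x}$
$- E{\left(w{\left(M \right)} \right)} = - \frac{-29}{3 \cdot \frac{24}{5} \cdot 12} = - \frac{-29}{3 \cdot \frac{288}{5}} = - \frac{\left(-29\right) 5}{3 \cdot 288} = \left(-1\right) \left(- \frac{145}{864}\right) = \frac{145}{864}$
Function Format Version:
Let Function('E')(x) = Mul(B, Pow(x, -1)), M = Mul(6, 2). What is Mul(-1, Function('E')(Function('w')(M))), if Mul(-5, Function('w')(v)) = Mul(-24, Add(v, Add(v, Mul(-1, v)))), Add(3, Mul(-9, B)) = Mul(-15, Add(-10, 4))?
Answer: Rational(145, 864) ≈ 0.16782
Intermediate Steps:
B = Rational(-29, 3) (B = Add(Rational(1, 3), Mul(Rational(-1, 9), Mul(-15, Add(-10, 4)))) = Add(Rational(1, 3), Mul(Rational(-1, 9), Mul(-15, -6))) = Add(Rational(1, 3), Mul(Rational(-1, 9), 90)) = Add(Rational(1, 3), -10) = Rational(-29, 3) ≈ -9.6667)
M = 12
Function('w')(v) = Mul(Rational(24, 5), v) (Function('w')(v) = Mul(Rational(-1, 5), Mul(-24, Add(v, Add(v, Mul(-1, v))))) = Mul(Rational(-1, 5), Mul(-24, Add(v, 0))) = Mul(Rational(-1, 5), Mul(-24, v)) = Mul(Rational(24, 5), v))
Function('E')(x) = Mul(Rational(-29, 3), Pow(x, -1))
Mul(-1, Function('E')(Function('w')(M))) = Mul(-1, Mul(Rational(-29, 3), Pow(Mul(Rational(24, 5), 12), -1))) = Mul(-1, Mul(Rational(-29, 3), Pow(Rational(288, 5), -1))) = Mul(-1, Mul(Rational(-29, 3), Rational(5, 288))) = Mul(-1, Rational(-145, 864)) = Rational(145, 864)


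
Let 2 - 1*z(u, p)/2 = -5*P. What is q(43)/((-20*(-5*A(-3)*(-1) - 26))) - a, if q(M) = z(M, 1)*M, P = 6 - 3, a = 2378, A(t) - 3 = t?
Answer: -617549/260 ≈ -2375.2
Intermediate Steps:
A(t) = 3 + t
P = 3
z(u, p) = 34 (z(u, p) = 4 - (-10)*3 = 4 - 2*(-15) = 4 + 30 = 34)
q(M) = 34*M
q(43)/((-20*(-5*A(-3)*(-1) - 26))) - a = (34*43)/((-20*(-5*(3 - 3)*(-1) - 26))) - 1*2378 = 1462/((-20*(-5*0*(-1) - 26))) - 2378 = 1462/((-20*(0*(-1) - 26))) - 2378 = 1462/((-20*(0 - 26))) - 2378 = 1462/((-20*(-26))) - 2378 = 1462/520 - 2378 = 1462*(1/520) - 2378 = 731/260 - 2378 = -617549/260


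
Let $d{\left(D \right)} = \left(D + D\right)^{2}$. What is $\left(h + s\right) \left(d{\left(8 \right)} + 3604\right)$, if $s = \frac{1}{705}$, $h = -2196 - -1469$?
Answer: $- \frac{395676248}{141} \approx -2.8062 \cdot 10^{6}$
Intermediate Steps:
$h = -727$ ($h = -2196 + 1469 = -727$)
$s = \frac{1}{705} \approx 0.0014184$
$d{\left(D \right)} = 4 D^{2}$ ($d{\left(D \right)} = \left(2 D\right)^{2} = 4 D^{2}$)
$\left(h + s\right) \left(d{\left(8 \right)} + 3604\right) = \left(-727 + \frac{1}{705}\right) \left(4 \cdot 8^{2} + 3604\right) = - \frac{512534 \left(4 \cdot 64 + 3604\right)}{705} = - \frac{512534 \left(256 + 3604\right)}{705} = \left(- \frac{512534}{705}\right) 3860 = - \frac{395676248}{141}$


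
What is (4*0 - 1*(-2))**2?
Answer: 4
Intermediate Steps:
(4*0 - 1*(-2))**2 = (0 + 2)**2 = 2**2 = 4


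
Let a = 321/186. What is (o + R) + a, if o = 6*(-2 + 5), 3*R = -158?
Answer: -6127/186 ≈ -32.941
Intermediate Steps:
R = -158/3 (R = (⅓)*(-158) = -158/3 ≈ -52.667)
a = 107/62 (a = 321*(1/186) = 107/62 ≈ 1.7258)
o = 18 (o = 6*3 = 18)
(o + R) + a = (18 - 158/3) + 107/62 = -104/3 + 107/62 = -6127/186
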